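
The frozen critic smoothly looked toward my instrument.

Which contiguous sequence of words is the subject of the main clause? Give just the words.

The subject of the main clause is the NP immediately before the verb "looked": "the frozen critic".

the frozen critic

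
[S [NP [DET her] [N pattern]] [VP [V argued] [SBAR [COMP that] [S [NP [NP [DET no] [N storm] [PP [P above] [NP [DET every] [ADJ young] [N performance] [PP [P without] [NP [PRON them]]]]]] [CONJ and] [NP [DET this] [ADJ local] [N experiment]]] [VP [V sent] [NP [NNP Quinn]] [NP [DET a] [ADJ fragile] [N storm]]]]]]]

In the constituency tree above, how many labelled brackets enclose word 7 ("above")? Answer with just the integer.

8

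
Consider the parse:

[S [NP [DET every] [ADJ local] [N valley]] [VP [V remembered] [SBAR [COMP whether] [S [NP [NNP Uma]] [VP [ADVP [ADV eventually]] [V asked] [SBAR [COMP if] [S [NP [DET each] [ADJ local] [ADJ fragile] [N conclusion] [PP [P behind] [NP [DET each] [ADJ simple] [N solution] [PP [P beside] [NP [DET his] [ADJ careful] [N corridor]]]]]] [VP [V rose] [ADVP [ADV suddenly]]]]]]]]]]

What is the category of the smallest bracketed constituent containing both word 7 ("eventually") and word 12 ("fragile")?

VP

Word 7 lies under S → VP → SBAR → S → VP → ADVP → ADV; word 12 lies under S → VP → SBAR → S → VP → SBAR → S → NP → ADJ. The lowest shared node is the VP.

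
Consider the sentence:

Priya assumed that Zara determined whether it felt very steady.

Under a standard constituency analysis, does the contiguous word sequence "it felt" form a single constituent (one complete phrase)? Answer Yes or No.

No

The sequence begins inside the noun phrase "it" and ends inside the verb phrase "felt very steady"; it crosses a phrase boundary, so no single node in the tree spans exactly those words.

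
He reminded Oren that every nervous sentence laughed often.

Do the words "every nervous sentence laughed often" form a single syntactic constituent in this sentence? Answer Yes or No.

"every nervous sentence laughed often" is exactly the clause [S every nervous sentence laughed often], a complete constituent.

Yes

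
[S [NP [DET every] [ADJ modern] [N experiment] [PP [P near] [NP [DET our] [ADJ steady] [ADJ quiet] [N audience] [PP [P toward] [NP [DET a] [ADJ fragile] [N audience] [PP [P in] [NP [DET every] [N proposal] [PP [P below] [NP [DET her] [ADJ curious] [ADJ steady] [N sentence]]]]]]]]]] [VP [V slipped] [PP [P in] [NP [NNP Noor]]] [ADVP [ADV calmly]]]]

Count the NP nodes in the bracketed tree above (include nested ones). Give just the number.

Listing each NP by its span: [NP every modern experiment near our steady quiet audience toward a fragile audience in every proposal below her curious steady sentence]; [NP our steady quiet audience toward a fragile audience in every proposal below her curious steady sentence]; [NP a fragile audience in every proposal below her curious steady sentence]; [NP every proposal below her curious steady sentence]; [NP her curious steady sentence]; [NP Noor] — that makes 6.

6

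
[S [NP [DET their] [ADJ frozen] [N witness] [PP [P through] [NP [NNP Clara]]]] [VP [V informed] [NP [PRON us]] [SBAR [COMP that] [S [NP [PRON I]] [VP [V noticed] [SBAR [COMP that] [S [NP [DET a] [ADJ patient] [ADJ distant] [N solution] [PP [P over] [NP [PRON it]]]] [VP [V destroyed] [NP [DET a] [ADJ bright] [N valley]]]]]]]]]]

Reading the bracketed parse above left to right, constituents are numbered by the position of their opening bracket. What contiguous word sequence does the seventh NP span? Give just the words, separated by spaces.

a bright valley

The NP opening brackets appear, in order, over: "their frozen witness through Clara"; "Clara"; "us"; "I"; "a patient distant solution over it"; "it"; "a bright valley". The seventh one spans "a bright valley".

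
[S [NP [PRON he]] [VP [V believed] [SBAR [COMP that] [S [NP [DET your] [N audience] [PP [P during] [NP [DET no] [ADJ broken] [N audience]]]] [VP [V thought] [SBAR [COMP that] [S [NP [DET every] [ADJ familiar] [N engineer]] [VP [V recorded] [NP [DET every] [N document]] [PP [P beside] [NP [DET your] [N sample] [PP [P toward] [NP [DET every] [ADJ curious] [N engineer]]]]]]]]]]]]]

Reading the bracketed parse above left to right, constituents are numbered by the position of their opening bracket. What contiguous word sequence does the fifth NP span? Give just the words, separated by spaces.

every document

The NP opening brackets appear, in order, over: "he"; "your audience during no broken audience"; "no broken audience"; "every familiar engineer"; "every document"; "your sample toward every curious engineer"; "every curious engineer". The fifth one spans "every document".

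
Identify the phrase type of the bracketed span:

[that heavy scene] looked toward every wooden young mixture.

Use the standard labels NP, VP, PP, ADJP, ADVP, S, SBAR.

"scene" is the head of the bracketed span, so the span is a noun phrase: NP.

NP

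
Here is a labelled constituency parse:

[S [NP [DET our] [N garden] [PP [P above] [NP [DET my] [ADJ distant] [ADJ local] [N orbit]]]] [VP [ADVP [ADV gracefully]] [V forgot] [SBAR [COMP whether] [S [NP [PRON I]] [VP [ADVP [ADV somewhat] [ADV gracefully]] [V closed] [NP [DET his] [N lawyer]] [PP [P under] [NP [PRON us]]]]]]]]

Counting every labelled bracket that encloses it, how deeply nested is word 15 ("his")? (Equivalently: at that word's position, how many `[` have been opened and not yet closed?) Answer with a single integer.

Counting open brackets not yet closed at "his": [S [VP [SBAR [S [VP [NP [DET = 7.

7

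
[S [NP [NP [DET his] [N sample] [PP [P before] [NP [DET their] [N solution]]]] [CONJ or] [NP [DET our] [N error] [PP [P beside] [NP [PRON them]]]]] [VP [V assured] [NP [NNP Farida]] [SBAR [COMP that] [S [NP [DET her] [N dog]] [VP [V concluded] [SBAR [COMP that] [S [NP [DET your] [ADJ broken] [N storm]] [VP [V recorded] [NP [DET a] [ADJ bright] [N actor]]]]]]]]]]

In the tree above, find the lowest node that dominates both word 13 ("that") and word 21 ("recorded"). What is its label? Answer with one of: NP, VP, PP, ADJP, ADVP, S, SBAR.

SBAR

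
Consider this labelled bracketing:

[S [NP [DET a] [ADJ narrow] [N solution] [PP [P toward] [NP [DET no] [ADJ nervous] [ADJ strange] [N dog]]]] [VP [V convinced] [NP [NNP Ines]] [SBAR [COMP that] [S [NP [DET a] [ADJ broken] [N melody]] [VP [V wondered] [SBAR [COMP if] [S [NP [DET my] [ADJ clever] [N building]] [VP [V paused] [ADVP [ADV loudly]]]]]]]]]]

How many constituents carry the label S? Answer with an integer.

3

The S constituents are: [S a narrow solution toward no nervous strange dog convinced Ines that a broken melody wondered if my clever building paused loudly]; [S a broken melody wondered if my clever building paused loudly]; [S my clever building paused loudly]. Total: 3.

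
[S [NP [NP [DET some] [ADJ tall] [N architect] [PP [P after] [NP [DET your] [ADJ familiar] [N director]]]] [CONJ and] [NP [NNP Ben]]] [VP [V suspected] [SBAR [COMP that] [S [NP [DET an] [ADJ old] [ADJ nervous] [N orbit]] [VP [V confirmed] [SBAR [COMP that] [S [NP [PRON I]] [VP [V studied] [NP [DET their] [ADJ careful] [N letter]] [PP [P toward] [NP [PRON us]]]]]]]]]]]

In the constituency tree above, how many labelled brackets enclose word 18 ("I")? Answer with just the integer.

9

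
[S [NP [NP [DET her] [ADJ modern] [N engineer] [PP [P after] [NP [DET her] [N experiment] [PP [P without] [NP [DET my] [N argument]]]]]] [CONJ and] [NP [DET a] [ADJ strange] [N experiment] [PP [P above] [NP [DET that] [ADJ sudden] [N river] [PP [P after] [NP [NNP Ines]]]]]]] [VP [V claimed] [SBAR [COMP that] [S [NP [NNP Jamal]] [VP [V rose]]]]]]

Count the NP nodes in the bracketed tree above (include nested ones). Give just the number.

8

The NP constituents are: [NP her modern engineer after her experiment without my argument and a strange experiment above that sudden river after Ines]; [NP her modern engineer after her experiment without my argument]; [NP her experiment without my argument]; [NP my argument]; [NP a strange experiment above that sudden river after Ines]; [NP that sudden river after Ines] …. Total: 8.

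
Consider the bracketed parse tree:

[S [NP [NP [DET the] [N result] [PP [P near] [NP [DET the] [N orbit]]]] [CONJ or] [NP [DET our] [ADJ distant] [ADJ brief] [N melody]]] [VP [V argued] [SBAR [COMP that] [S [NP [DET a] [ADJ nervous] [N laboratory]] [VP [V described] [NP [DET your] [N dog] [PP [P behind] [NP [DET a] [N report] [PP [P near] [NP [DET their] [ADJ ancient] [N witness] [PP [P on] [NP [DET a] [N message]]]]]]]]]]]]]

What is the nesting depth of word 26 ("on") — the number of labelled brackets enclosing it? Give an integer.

12

Counting open brackets not yet closed at "on": [S [VP [SBAR [S [VP [NP [PP [NP [PP [NP [PP [P = 12.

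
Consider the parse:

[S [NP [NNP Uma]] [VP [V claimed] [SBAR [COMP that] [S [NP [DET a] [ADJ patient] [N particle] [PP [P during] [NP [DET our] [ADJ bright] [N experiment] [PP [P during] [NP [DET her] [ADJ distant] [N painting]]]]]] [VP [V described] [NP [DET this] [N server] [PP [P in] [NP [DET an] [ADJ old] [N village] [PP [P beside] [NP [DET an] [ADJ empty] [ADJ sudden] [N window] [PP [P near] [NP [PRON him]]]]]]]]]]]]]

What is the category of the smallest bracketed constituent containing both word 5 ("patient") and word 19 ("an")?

S

Both words fall inside [S a patient particle during our bright experiment during her distant painting described this server in an old village beside an empty sudden window near him] (words 4–28), and no smaller constituent contains them both. Label: S.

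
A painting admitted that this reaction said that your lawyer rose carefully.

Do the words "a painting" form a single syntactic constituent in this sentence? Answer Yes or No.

These words form the whole noun phrase headed by "painting", so yes — one constituent.

Yes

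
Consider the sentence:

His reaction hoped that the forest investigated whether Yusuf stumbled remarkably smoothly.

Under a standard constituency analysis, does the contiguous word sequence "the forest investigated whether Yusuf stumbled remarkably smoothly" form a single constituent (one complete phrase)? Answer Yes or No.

Yes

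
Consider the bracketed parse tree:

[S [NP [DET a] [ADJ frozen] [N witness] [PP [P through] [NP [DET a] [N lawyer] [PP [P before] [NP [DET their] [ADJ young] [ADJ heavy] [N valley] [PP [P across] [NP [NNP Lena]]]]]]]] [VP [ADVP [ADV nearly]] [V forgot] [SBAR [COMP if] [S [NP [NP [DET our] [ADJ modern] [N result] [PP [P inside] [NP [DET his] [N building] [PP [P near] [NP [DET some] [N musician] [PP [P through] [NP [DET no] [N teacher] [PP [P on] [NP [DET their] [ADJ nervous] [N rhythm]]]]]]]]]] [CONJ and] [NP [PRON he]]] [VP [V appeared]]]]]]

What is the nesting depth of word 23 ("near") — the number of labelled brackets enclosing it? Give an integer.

10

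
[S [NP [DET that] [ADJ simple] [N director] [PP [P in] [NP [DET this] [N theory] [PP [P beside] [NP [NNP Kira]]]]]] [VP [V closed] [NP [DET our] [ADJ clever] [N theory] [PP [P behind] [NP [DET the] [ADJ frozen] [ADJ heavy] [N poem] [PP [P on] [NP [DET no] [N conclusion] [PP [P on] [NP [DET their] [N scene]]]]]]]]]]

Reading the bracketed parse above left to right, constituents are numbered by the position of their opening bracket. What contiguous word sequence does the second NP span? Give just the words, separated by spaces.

this theory beside Kira

The NP opening brackets appear, in order, over: "that simple director in this theory beside Kira"; "this theory beside Kira"; "Kira"; "our clever theory behind the frozen heavy poem on no conclusion on their scene"; "the frozen heavy poem on no conclusion on their scene"; "no conclusion on their scene"; "their scene". The second one spans "this theory beside Kira".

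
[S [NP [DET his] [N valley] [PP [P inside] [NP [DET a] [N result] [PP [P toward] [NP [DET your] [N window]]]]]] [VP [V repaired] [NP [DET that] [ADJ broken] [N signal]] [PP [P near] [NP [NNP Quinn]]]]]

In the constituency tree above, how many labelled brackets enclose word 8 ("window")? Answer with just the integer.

7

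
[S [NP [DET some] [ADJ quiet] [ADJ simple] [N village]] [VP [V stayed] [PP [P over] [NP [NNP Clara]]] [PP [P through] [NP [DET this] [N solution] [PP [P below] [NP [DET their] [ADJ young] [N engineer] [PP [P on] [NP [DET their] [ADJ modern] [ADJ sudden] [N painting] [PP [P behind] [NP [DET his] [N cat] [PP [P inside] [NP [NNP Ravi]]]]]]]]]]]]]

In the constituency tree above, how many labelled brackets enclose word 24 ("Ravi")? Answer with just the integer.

13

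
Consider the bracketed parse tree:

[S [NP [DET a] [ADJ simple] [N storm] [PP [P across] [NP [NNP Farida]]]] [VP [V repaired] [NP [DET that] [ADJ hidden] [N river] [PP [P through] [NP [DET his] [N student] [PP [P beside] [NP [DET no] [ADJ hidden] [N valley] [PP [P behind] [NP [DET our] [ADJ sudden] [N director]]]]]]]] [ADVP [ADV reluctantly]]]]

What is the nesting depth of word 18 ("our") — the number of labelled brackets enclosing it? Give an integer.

10

Path from the root down to the word: S → VP → NP → PP → NP → PP → NP → PP → NP → DET. That is 10 enclosing brackets.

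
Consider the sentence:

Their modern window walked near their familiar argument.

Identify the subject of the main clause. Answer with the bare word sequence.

their modern window

The subject of the main clause is the NP immediately before the verb "walked": "their modern window".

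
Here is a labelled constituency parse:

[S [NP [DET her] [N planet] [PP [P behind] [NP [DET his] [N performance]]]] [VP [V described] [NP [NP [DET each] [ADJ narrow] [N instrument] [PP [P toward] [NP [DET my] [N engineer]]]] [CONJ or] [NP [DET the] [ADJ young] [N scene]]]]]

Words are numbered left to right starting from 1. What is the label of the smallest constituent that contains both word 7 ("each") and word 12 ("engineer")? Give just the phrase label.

The smallest bracket enclosing both words is [NP each narrow instrument toward my engineer], so the label is NP.

NP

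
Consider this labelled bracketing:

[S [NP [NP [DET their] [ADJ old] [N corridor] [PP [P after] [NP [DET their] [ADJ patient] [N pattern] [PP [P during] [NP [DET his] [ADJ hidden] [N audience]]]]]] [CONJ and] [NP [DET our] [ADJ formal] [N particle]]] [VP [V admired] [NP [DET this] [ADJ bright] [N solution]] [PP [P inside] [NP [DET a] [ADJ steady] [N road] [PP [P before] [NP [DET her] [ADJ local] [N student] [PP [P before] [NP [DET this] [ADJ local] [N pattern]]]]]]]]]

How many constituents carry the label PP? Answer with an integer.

5

The PP constituents are: [PP after their patient pattern during his hidden audience]; [PP during his hidden audience]; [PP inside a steady road before her local student before this local pattern]; [PP before her local student before this local pattern]; [PP before this local pattern]. Total: 5.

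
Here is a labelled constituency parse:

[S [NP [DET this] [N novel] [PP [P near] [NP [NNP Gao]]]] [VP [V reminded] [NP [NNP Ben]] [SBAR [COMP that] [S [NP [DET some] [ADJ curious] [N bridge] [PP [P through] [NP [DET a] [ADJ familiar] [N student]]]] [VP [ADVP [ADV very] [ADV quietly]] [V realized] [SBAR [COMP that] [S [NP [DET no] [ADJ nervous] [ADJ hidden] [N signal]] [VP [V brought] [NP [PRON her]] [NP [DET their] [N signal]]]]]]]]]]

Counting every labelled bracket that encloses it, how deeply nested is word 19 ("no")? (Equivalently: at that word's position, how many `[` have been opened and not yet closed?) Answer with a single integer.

9

The word sits inside DET, which is inside NP, inside S, inside SBAR, inside VP, inside S, inside SBAR, inside VP, inside S — 9 brackets in all.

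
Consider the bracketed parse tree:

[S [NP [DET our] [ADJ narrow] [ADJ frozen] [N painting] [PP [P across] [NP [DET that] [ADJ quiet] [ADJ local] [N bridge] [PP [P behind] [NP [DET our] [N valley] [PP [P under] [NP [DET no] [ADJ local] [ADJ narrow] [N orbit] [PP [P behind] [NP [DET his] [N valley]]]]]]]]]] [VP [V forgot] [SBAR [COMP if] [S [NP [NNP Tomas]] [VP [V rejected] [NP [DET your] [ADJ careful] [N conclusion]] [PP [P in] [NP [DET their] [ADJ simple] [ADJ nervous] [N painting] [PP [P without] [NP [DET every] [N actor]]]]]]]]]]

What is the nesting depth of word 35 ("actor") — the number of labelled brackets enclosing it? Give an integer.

10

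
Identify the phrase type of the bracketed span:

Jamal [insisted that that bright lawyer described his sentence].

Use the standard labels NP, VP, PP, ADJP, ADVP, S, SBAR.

VP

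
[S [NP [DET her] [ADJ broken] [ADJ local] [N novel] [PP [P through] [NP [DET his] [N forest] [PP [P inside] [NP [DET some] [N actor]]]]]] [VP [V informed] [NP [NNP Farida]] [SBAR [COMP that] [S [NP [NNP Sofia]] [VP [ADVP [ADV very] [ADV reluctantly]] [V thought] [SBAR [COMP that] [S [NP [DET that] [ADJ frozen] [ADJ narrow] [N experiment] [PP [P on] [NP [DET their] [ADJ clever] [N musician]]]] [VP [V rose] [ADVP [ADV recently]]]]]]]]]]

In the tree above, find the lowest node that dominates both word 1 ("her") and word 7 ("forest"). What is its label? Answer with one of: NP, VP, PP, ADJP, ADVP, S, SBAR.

NP

The smallest bracket enclosing both words is [NP her broken local novel through his forest inside some actor], so the label is NP.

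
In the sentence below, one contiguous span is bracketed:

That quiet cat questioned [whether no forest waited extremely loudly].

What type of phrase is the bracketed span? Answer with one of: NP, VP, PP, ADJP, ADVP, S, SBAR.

SBAR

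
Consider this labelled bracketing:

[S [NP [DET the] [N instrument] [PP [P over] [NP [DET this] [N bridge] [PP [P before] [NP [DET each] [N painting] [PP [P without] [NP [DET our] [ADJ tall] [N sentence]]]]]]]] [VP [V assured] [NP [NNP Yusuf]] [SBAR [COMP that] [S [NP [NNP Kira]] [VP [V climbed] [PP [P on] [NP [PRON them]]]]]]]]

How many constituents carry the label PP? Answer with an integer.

Listing each PP by its span: [PP over this bridge before each painting without our tall sentence]; [PP before each painting without our tall sentence]; [PP without our tall sentence]; [PP on them] — that makes 4.

4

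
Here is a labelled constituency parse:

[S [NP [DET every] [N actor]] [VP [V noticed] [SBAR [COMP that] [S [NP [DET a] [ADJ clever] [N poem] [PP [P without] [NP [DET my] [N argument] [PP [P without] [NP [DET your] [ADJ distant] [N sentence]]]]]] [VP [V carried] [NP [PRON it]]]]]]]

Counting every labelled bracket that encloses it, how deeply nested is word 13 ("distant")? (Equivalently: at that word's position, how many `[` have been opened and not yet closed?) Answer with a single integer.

10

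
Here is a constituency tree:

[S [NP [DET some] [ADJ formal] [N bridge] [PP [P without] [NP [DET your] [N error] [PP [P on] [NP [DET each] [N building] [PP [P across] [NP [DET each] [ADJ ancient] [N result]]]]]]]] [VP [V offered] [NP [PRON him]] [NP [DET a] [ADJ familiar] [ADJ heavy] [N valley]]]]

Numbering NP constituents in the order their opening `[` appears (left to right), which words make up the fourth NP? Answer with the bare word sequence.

each ancient result

In left-to-right order the NP constituents are "some formal bridge without your error on each building across each ancient result"; "your error on each building across each ancient result"; "each building across each ancient result"; "each ancient result"; "him"; "a familiar heavy valley". Number 4 is "each ancient result".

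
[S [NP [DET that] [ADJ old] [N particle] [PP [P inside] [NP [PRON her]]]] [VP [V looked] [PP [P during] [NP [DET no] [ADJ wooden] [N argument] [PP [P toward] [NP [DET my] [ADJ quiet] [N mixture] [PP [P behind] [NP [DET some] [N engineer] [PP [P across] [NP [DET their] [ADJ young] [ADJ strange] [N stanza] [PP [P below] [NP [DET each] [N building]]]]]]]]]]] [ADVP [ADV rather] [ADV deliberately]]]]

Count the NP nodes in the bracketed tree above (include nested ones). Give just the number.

7

Listing each NP by its span: [NP that old particle inside her]; [NP her]; [NP no wooden argument toward my quiet mixture behind some engineer across their young strange stanza below each building]; [NP my quiet mixture behind some engineer across their young strange stanza below each building]; [NP some engineer across their young strange stanza below each building]; [NP their young strange stanza below each building] … — that makes 7.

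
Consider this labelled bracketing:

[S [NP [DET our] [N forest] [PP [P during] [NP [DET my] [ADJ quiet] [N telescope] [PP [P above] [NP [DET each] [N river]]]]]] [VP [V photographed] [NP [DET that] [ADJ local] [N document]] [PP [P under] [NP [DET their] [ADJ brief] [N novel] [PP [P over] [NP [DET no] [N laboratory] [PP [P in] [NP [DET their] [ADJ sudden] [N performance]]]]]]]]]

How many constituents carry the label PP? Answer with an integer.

5

Listing each PP by its span: [PP during my quiet telescope above each river]; [PP above each river]; [PP under their brief novel over no laboratory in their sudden performance]; [PP over no laboratory in their sudden performance]; [PP in their sudden performance] — that makes 5.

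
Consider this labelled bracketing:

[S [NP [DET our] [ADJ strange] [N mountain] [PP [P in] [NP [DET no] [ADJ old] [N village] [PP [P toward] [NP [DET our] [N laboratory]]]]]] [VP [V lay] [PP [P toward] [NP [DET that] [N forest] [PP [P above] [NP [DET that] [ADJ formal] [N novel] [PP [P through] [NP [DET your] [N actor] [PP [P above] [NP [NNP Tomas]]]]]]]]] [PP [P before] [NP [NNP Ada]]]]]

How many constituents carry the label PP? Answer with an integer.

The PP constituents are: [PP in no old village toward our laboratory]; [PP toward our laboratory]; [PP toward that forest above that formal novel through your actor above Tomas]; [PP above that formal novel through your actor above Tomas]; [PP through your actor above Tomas]; [PP above Tomas] …. Total: 7.

7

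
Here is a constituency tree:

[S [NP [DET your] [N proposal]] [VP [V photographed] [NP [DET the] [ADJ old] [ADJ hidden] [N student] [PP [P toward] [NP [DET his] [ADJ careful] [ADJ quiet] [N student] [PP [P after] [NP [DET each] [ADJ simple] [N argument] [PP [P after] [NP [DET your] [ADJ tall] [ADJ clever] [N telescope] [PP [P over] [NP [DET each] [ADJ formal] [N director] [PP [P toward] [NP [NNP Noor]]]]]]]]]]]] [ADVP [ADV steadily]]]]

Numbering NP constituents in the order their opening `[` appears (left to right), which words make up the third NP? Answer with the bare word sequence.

In left-to-right order the NP constituents are "your proposal"; "the old hidden student toward his careful quiet student after each simple argument after your tall clever telescope over each formal director toward Noor"; "his careful quiet student after each simple argument after your tall clever telescope over each formal director toward Noor"; "each simple argument after your tall clever telescope over each formal director toward Noor"; "your tall clever telescope over each formal director toward Noor"; "each formal director toward Noor"; "Noor". Number 3 is "his careful quiet student after each simple argument after your tall clever telescope over each formal director toward Noor".

his careful quiet student after each simple argument after your tall clever telescope over each formal director toward Noor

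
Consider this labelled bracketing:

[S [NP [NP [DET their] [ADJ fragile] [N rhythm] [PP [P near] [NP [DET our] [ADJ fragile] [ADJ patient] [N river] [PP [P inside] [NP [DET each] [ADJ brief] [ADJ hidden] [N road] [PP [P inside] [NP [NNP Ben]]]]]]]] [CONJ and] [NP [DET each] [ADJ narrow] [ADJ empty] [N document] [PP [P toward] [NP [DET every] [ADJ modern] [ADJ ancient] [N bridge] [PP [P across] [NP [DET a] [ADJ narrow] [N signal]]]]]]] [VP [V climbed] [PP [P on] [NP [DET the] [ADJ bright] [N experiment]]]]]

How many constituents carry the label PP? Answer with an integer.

6

Listing each PP by its span: [PP near our fragile patient river inside each brief hidden road inside Ben]; [PP inside each brief hidden road inside Ben]; [PP inside Ben]; [PP toward every modern ancient bridge across a narrow signal]; [PP across a narrow signal]; [PP on the bright experiment] — that makes 6.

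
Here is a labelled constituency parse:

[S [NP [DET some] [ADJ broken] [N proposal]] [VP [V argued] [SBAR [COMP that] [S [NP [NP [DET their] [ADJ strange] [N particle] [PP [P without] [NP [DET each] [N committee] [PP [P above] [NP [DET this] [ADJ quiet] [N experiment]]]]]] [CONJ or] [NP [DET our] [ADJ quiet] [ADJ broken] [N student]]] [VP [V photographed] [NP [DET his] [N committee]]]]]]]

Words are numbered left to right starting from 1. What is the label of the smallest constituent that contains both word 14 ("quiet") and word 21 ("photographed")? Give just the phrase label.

Word 14 lies under S → VP → SBAR → S → NP → NP → PP → NP → PP → NP → ADJ; word 21 lies under S → VP → SBAR → S → VP → V. The lowest shared node is the S.

S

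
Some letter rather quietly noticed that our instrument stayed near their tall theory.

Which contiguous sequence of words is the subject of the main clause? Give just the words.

In the main clause the verb is "noticed"; the NP preceding it, "some letter", is the subject.

some letter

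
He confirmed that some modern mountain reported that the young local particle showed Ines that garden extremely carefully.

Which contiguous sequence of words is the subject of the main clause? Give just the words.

he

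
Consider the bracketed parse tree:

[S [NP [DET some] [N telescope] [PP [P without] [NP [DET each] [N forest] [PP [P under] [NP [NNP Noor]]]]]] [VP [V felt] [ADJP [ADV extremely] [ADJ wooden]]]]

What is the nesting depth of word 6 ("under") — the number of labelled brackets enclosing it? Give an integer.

6

Path from the root down to the word: S → NP → PP → NP → PP → P. That is 6 enclosing brackets.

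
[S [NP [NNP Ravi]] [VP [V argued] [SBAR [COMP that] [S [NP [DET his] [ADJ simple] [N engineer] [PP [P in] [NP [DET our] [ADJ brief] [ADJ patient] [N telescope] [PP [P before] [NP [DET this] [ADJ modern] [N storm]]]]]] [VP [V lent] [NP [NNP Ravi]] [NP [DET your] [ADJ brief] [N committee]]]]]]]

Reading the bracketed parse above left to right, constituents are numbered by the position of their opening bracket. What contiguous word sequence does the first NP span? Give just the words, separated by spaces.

Ravi

The NP opening brackets appear, in order, over: "Ravi"; "his simple engineer in our brief patient telescope before this modern storm"; "our brief patient telescope before this modern storm"; "this modern storm"; "Ravi"; "your brief committee". The first one spans "Ravi".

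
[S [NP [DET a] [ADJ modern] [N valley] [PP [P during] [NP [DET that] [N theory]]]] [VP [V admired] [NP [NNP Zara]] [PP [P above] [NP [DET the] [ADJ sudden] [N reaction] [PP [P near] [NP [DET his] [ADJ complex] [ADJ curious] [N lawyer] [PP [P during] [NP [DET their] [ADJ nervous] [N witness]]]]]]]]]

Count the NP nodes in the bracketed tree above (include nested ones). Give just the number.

6

The NP constituents are: [NP a modern valley during that theory]; [NP that theory]; [NP Zara]; [NP the sudden reaction near his complex curious lawyer during their nervous witness]; [NP his complex curious lawyer during their nervous witness]; [NP their nervous witness]. Total: 6.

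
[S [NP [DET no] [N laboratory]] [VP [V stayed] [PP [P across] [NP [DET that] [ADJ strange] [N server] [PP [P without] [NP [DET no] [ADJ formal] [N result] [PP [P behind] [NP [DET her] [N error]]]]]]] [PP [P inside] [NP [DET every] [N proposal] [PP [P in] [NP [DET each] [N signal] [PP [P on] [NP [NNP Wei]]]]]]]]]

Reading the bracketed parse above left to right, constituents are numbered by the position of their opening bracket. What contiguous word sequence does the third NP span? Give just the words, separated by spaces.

no formal result behind her error

The NP opening brackets appear, in order, over: "no laboratory"; "that strange server without no formal result behind her error"; "no formal result behind her error"; "her error"; "every proposal in each signal on Wei"; "each signal on Wei"; "Wei". The third one spans "no formal result behind her error".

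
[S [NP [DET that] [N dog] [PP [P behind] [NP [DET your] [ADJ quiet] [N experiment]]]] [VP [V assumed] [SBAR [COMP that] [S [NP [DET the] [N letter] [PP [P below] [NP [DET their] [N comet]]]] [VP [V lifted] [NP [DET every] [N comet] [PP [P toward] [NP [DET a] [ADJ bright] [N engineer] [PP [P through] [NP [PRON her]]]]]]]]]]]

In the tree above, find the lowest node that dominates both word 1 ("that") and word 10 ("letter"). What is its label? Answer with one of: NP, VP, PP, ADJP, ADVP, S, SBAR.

Both words fall inside [S that dog behind your quiet experiment assumed that the letter below their comet lifted every comet toward a bright engineer through her] (words 1–22), and no smaller constituent contains them both. Label: S.

S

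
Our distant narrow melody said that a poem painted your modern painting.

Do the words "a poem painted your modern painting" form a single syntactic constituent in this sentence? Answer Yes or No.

Yes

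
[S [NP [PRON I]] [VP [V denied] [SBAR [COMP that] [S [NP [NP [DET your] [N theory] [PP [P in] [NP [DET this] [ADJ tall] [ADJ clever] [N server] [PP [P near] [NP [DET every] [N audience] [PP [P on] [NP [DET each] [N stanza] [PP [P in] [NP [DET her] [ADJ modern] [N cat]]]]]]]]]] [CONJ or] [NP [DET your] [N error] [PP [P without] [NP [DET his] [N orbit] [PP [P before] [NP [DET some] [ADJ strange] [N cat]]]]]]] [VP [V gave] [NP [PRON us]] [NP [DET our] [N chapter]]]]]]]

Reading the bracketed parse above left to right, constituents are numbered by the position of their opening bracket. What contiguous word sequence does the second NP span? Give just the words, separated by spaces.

your theory in this tall clever server near every audience on each stanza in her modern cat or your error without his orbit before some strange cat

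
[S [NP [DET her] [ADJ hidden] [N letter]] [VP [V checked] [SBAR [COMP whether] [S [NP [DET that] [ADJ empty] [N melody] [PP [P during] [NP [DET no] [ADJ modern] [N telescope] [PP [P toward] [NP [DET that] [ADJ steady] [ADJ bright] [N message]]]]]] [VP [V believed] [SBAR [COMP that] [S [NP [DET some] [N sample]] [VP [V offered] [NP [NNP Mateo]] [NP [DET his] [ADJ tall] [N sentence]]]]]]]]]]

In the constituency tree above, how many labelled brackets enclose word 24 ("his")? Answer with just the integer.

10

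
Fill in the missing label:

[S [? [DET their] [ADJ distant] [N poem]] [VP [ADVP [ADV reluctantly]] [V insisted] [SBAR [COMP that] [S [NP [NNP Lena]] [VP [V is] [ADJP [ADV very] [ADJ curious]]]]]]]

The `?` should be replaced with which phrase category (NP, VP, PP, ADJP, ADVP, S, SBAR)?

NP

The `?` node immediately contains: DET 'their', ADJ 'distant', N 'poem'. That is the internal structure of a noun phrase, so the label is NP.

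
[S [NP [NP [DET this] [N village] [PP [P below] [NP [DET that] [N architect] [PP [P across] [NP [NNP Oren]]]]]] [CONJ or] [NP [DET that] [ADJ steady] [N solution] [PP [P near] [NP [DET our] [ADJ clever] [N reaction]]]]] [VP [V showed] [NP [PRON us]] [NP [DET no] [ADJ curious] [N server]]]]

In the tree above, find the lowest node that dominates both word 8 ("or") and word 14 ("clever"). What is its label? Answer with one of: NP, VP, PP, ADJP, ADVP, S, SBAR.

NP

The smallest bracket enclosing both words is [NP this village below that architect across Oren or that steady solution near our clever reaction], so the label is NP.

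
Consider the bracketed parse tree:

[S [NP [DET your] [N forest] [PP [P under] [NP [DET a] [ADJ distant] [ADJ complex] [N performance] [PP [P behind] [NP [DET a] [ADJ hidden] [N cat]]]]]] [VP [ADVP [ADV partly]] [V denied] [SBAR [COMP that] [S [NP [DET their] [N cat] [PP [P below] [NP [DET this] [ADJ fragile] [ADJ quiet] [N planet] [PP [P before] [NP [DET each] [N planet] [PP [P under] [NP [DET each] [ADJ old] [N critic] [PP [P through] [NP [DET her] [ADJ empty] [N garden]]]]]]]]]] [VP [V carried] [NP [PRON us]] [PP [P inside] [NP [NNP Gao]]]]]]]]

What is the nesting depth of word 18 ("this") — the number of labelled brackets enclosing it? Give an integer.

8

Counting open brackets not yet closed at "this": [S [VP [SBAR [S [NP [PP [NP [DET = 8.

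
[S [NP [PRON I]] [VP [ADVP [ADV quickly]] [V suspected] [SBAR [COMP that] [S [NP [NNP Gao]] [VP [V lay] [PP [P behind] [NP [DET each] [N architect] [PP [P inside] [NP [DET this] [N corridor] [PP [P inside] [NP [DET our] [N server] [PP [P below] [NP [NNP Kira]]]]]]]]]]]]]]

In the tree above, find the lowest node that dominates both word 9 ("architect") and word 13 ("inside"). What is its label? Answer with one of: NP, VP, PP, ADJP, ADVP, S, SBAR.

The smallest bracket enclosing both words is [NP each architect inside this corridor inside our server below Kira], so the label is NP.

NP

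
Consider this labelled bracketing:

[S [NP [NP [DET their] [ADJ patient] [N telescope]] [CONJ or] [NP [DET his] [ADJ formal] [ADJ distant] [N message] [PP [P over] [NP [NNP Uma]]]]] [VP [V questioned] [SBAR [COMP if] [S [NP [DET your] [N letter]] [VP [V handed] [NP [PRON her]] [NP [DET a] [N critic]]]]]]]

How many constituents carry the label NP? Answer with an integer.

Scanning left to right, an opening `[NP` appears at word positions 1, 1, 5, 10, 13, 16, 17 — 7 in total.

7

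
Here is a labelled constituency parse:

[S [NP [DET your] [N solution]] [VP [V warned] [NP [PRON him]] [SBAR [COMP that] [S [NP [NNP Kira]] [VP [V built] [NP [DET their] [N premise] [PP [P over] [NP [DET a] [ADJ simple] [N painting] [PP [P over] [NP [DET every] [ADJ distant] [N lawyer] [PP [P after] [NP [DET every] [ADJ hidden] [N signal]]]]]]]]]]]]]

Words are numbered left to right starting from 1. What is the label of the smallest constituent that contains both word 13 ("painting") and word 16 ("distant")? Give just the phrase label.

The smallest bracket enclosing both words is [NP a simple painting over every distant lawyer after every hidden signal], so the label is NP.

NP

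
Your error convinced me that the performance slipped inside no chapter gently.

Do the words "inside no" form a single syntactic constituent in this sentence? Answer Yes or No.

"inside" belongs to the preposition "inside" while "no" belongs to the noun phrase "no chapter"; a span that runs across that boundary is not a single phrase.

No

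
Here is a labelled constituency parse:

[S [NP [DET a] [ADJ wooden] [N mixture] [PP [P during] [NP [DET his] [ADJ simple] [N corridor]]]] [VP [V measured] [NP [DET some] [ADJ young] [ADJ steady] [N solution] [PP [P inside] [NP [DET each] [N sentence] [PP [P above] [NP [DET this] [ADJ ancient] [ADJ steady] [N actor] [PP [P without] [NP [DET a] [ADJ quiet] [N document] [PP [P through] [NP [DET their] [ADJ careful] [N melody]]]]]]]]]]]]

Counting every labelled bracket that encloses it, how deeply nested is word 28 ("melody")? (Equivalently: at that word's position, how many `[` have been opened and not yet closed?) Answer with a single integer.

12

Path from the root down to the word: S → VP → NP → PP → NP → PP → NP → PP → NP → PP → NP → N. That is 12 enclosing brackets.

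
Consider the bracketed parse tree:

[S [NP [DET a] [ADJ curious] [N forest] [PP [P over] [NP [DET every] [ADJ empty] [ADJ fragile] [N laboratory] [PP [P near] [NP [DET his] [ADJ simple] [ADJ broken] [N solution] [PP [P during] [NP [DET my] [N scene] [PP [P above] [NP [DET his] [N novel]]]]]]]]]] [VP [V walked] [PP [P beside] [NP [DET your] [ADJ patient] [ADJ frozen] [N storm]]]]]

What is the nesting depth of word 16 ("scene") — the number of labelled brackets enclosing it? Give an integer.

The word sits inside N, which is inside NP, inside PP, inside NP, inside PP, inside NP, inside PP, inside NP, inside S — 9 brackets in all.

9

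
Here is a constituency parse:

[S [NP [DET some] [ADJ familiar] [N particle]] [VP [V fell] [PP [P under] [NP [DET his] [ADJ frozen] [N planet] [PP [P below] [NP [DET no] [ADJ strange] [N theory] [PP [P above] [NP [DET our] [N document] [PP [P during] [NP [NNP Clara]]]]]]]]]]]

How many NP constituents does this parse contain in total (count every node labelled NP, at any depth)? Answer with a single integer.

Scanning left to right, an opening `[NP` appears at word positions 1, 6, 10, 14, 17 — 5 in total.

5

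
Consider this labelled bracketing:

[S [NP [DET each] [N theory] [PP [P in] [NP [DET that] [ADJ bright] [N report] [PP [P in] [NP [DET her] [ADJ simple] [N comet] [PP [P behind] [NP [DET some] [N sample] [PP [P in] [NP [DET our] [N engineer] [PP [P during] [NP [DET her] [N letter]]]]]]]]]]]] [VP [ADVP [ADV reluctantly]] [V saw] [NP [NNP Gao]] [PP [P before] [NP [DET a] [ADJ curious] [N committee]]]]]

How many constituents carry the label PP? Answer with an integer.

6

Listing each PP by its span: [PP in that bright report in her simple comet behind some sample in our engineer during her letter]; [PP in her simple comet behind some sample in our engineer during her letter]; [PP behind some sample in our engineer during her letter]; [PP in our engineer during her letter]; [PP during her letter]; [PP before a curious committee] — that makes 6.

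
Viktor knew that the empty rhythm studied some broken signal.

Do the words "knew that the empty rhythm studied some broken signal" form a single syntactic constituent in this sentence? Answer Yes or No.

"knew that the empty rhythm studied some broken signal" is exactly the verb phrase [VP knew that the empty rhythm studied some broken signal], a complete constituent.

Yes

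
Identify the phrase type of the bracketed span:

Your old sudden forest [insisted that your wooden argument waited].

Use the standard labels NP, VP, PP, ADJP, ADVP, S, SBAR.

The span is built around the verb "insisted" — a verb phrase (VP).

VP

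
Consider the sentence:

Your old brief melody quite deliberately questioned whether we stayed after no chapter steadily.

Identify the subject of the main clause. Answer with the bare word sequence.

your old brief melody

"your old brief melody" is the NP that combines with the VP headed by "questioned" to form the main clause — the subject.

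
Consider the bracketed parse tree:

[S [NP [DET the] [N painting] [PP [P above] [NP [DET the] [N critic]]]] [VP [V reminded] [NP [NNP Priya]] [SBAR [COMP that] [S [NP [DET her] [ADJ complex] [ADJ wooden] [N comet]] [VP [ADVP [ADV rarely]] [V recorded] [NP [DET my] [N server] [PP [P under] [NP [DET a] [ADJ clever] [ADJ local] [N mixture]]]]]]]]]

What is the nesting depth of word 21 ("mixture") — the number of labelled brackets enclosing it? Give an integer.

9

The word sits inside N, which is inside NP, inside PP, inside NP, inside VP, inside S, inside SBAR, inside VP, inside S — 9 brackets in all.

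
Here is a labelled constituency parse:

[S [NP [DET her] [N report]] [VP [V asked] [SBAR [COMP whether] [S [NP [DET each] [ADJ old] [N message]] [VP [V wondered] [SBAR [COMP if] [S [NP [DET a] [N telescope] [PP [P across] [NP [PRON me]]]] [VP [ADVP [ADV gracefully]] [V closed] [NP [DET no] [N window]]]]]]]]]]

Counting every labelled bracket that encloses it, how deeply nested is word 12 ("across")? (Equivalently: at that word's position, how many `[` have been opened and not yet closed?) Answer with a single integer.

10

Path from the root down to the word: S → VP → SBAR → S → VP → SBAR → S → NP → PP → P. That is 10 enclosing brackets.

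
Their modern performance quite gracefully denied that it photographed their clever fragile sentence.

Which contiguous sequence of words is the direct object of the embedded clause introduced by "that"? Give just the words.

their clever fragile sentence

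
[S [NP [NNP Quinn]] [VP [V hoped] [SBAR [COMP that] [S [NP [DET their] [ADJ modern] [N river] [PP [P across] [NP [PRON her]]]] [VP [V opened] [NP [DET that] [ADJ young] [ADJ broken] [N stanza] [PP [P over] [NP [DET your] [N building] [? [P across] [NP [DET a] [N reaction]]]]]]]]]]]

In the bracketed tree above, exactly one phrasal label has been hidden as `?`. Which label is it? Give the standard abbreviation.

The `?` node immediately contains: P 'across', NP. That is the internal structure of a prepositional phrase, so the label is PP.

PP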